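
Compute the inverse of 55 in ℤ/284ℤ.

31

gcd(284, 55) = 1.
By Bézout, 55*(31) + 284*(-6) = 1.
So 55*31 ≡ 1 (mod 284), and 31 mod 284 = 31.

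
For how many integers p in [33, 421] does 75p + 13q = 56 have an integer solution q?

gcd(75, 13) = 1.
By Bézout, 75·(4) + 13·(-23) = 1.
Particular solution: (3, -13).
General solution: p = 3 + 13t, q = -13 - 75t for integer t.
33 ≤ 3 + 13t ≤ 421 gives t ∈ [3, 32], which is 30 values.

30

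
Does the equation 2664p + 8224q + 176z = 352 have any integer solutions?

gcd(8224, 2664) = 8  (8224 = 3*2664 + 232, 2664 = 11*232 + 112, 232 = 2*112 + 8, 112 = 14*8).
gcd(8, 176) = 8.
8 divides 352, so integer solutions exist.

yes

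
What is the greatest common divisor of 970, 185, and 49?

gcd(970, 185) = 5.
gcd(5, 49) = 1.

1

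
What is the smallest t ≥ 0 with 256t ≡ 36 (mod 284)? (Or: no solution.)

gcd(284, 256):
  284 = 1·256 + 28
  256 = 9·28 + 4
  28 = 7·4
so gcd(284, 256) = 4.
4 divides 36, so solutions exist.
Back-substitute for Bézout coefficients:
  4 = 256 - 9·28
  ... = 256·(10) + 284·(-9)
So 256·(10) ≡ 4 (mod 284); multiply by 9: t ≡ 90 (mod 71).
Smallest nonnegative: t = 90 mod 71 = 19.

19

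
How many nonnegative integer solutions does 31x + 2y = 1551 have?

gcd(31, 2):
  31 = 15*2 + 1
  2 = 2*1
so gcd(31, 2) = 1.
Back-substitute for Bézout coefficients:
  1 = 31 - 15*2
  ... = 31*(1) + 2*(-15)
Scale by 1551: one solution is (1551, -23265). Reduce x mod 2: (1, 760).
General: x = 1 + 2t, y = 760 - 31t.
x ≥ 0 ⇒ t ≥ 0; y ≥ 0 ⇒ t ≤ 24. So t ∈ [0, 24]: 25 solutions.

25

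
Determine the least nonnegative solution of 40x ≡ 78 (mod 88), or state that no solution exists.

gcd(88, 40) = 8  (88 = 2*40 + 8, 40 = 5*8).
8 does not divide 78, so the congruence has no solution.

no solution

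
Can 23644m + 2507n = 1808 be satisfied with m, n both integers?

gcd(23644, 2507) = 23  (23644 = 9*2507 + 1081, 2507 = 2*1081 + 345, 1081 = 3*345 + 46, 345 = 7*46 + 23, 46 = 2*23).
23 does not divide 1808 (remainder 14), so no integer solutions.

no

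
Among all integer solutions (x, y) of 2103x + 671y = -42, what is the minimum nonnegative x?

89

gcd(2103, 671) = 1.
1 divides -42, so solutions exist.
By Bézout, 2103·(-82) + 671·(257) = 1.
Scale by -42/1 = -42: (x₀, y₀) = (3444, -10794).
General solution: x = 3444 + 671t, y = -10794 - 2103t for integer t.
x ≥ 0: smallest is 3444 mod 671 = 89 (at t = -5), with y = -279.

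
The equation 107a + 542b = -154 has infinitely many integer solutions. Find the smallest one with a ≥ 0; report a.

110

gcd(542, 107) = 1  (542 = 5·107 + 7, 107 = 15·7 + 2, 7 = 3·2 + 1, 2 = 2·1).
1 divides -154, so solutions exist.
Back-substituting, 107·(-233) + 542·(46) = 1.
Scale by -154/1 = -154: (a₀, b₀) = (35882, -7084).
General solution: a = 35882 + 542t, b = -7084 - 107t for integer t.
a ≥ 0: smallest is 35882 mod 542 = 110 (at t = -66), with b = -22.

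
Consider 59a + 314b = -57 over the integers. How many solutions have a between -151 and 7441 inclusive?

24

gcd(314, 59) = 1  (314 = 5·59 + 19, 59 = 3·19 + 2, 19 = 9·2 + 1, 2 = 2·1).
Back-substituting, 59·(-149) + 314·(28) = 1.
Scale by -57: particular solution (8493, -1596); reduce a mod 314: (15, -3).
General solution: a = 15 + 314t, b = -3 - 59t for integer t.
-151 ≤ 15 + 314t ≤ 7441 gives t ∈ [0, 23], which is 24 values.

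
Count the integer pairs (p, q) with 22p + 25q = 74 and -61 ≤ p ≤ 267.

gcd(25, 22) = 1.
By Bézout, 22·(8) + 25·(-7) = 1.
Particular solution: (17, -12).
General solution: p = 17 + 25t, q = -12 - 22t for integer t.
-61 ≤ 17 + 25t ≤ 267 gives t ∈ [-3, 10], which is 14 values.

14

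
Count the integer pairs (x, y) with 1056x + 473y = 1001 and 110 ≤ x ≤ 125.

gcd(1056, 473) = 11.
By Bézout, 1056×(13) + 473×(-29) = 11.
Particular solution: (22, -47).
General solution: x = 22 + 43t, y = -47 - 96t for integer t.
110 ≤ 22 + 43t ≤ 125 gives t ∈ [3, 2], which is 0 values.

0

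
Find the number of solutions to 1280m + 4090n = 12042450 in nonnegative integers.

gcd(4090, 1280):
  4090 = 3*1280 + 250
  1280 = 5*250 + 30
  250 = 8*30 + 10
  30 = 3*10
so gcd(4090, 1280) = 10.
Back-substitute for Bézout coefficients:
  10 = 250 - 8*30
  ... = 1280*(-131) + 4090*(41)
Scale by 1204245: one solution is (-157756095, 49374045). Reduce m mod 409: (113, 2909).
General: m = 113 + 409t, n = 2909 - 128t.
m ≥ 0 ⇒ t ≥ 0; n ≥ 0 ⇒ t ≤ 22. So t ∈ [0, 22]: 23 solutions.

23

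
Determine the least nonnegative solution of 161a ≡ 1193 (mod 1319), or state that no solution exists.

gcd(1319, 161) = 1.
1 divides 1193, so solutions exist.
By Bézout, 161×(-213) + 1319×(26) = 1.
So 161×(-213) ≡ 1 (mod 1319); multiply by 1193: a ≡ -254109 (mod 1319).
Smallest nonnegative: a = -254109 mod 1319 = 458.

458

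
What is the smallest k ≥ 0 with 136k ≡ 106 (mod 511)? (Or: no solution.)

369

gcd(511, 136):
  511 = 3×136 + 103
  136 = 1×103 + 33
  103 = 3×33 + 4
  33 = 8×4 + 1
  4 = 4×1
so gcd(511, 136) = 1.
1 divides 106, so solutions exist.
Back-substitute for Bézout coefficients:
  1 = 33 - 8×4
  ... = 136×(124) + 511×(-33)
So 136×(124) ≡ 1 (mod 511); multiply by 106: k ≡ 13144 (mod 511).
Smallest nonnegative: k = 13144 mod 511 = 369.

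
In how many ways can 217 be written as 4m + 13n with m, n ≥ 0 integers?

4

gcd(13, 4):
  13 = 3*4 + 1
  4 = 4*1
so gcd(13, 4) = 1.
Back-substitute for Bézout coefficients:
  1 = 13 - 3*4
  ... = 4*(-3) + 13*(1)
Scale by 217: one solution is (-651, 217). Reduce m mod 13: (12, 13).
General: m = 12 + 13t, n = 13 - 4t.
m ≥ 0 ⇒ t ≥ 0; n ≥ 0 ⇒ t ≤ 3. So t ∈ [0, 3]: 4 solutions.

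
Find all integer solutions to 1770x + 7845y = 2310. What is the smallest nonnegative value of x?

152

gcd(7845, 1770):
  7845 = 4×1770 + 765
  1770 = 2×765 + 240
  765 = 3×240 + 45
  240 = 5×45 + 15
  45 = 3×15
so gcd(7845, 1770) = 15.
15 divides 2310, so solutions exist.
Back-substitute for Bézout coefficients:
  15 = 240 - 5×45
  ... = 1770×(164) + 7845×(-37)
Scale by 2310/15 = 154: (x₀, y₀) = (25256, -5698).
General solution: x = 25256 + 523t, y = -5698 - 118t for integer t.
x ≥ 0: smallest is 25256 mod 523 = 152 (at t = -48), with y = -34.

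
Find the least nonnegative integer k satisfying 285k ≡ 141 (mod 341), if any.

gcd(341, 285):
  341 = 1*285 + 56
  285 = 5*56 + 5
  56 = 11*5 + 1
  5 = 5*1
so gcd(341, 285) = 1.
1 divides 141, so solutions exist.
Back-substitute for Bézout coefficients:
  1 = 56 - 11*5
  ... = 285*(-67) + 341*(56)
So 285*(-67) ≡ 1 (mod 341); multiply by 141: k ≡ -9447 (mod 341).
Smallest nonnegative: k = -9447 mod 341 = 101.

101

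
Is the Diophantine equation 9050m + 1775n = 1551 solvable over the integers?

gcd(9050, 1775) = 25.
25 does not divide 1551 (remainder 1), so no integer solutions.

no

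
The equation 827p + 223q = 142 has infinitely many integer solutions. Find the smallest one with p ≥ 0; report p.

gcd(827, 223):
  827 = 3×223 + 158
  223 = 1×158 + 65
  158 = 2×65 + 28
  65 = 2×28 + 9
  28 = 3×9 + 1
  9 = 9×1
so gcd(827, 223) = 1.
1 divides 142, so solutions exist.
Back-substitute for Bézout coefficients:
  1 = 28 - 3×9
  ... = 827×(24) + 223×(-89)
Scale by 142/1 = 142: (p₀, q₀) = (3408, -12638).
General solution: p = 3408 + 223t, q = -12638 - 827t for integer t.
p ≥ 0: smallest is 3408 mod 223 = 63 (at t = -15), with q = -233.

63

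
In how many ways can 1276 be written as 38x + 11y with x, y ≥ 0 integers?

4

gcd(38, 11) = 1.
By Bézout, 38·(-2) + 11·(7) = 1.
One solution: (0, 116).
General: x = 0 + 11t, y = 116 - 38t.
x ≥ 0 ⇒ t ≥ 0; y ≥ 0 ⇒ t ≤ 3. So t ∈ [0, 3]: 4 solutions.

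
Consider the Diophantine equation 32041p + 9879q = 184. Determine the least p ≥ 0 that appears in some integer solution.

7660

gcd(32041, 9879) = 1  (32041 = 3×9879 + 2404, 9879 = 4×2404 + 263, 2404 = 9×263 + 37, 263 = 7×37 + 4, 37 = 9×4 + 1, 4 = 4×1).
1 divides 184, so solutions exist.
Back-substituting, 32041×(2404) + 9879×(-7797) = 1.
Scale by 184/1 = 184: (p₀, q₀) = (442336, -1434648).
General solution: p = 442336 + 9879t, q = -1434648 - 32041t for integer t.
p ≥ 0: smallest is 442336 mod 9879 = 7660 (at t = -44), with q = -24844.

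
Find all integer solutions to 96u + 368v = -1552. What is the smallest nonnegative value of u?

3

gcd(368, 96) = 16  (368 = 3*96 + 80, 96 = 1*80 + 16, 80 = 5*16).
16 divides -1552, so solutions exist.
Back-substituting, 96*(4) + 368*(-1) = 16.
Scale by -1552/16 = -97: (u₀, v₀) = (-388, 97).
General solution: u = -388 + 23t, v = 97 - 6t for integer t.
u ≥ 0: smallest is -388 mod 23 = 3 (at t = 17), with v = -5.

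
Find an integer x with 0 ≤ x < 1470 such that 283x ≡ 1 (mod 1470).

gcd(1470, 283) = 1  (1470 = 5×283 + 55, 283 = 5×55 + 8, 55 = 6×8 + 7, 8 = 1×7 + 1, 7 = 7×1).
Back-substituting, 283×(187) + 1470×(-36) = 1.
So 283×187 ≡ 1 (mod 1470), and 187 mod 1470 = 187.

187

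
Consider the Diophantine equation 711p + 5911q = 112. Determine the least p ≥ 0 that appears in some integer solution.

2037

gcd(5911, 711):
  5911 = 8*711 + 223
  711 = 3*223 + 42
  223 = 5*42 + 13
  42 = 3*13 + 3
  13 = 4*3 + 1
  3 = 3*1
so gcd(5911, 711) = 1.
1 divides 112, so solutions exist.
Back-substitute for Bézout coefficients:
  1 = 13 - 4*3
  ... = 711*(-1829) + 5911*(220)
Scale by 112/1 = 112: (p₀, q₀) = (-204848, 24640).
General solution: p = -204848 + 5911t, q = 24640 - 711t for integer t.
p ≥ 0: smallest is -204848 mod 5911 = 2037 (at t = 35), with q = -245.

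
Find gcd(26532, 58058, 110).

gcd(58058, 26532) = 22.
gcd(22, 110) = 22.

22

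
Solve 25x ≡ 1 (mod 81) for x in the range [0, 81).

gcd(81, 25) = 1.
By Bézout, 25*(13) + 81*(-4) = 1.
So 25*13 ≡ 1 (mod 81), and 13 mod 81 = 13.

13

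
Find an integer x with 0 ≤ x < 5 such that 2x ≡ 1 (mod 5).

3

gcd(5, 2) = 1.
By Bézout, 2*(-2) + 5*(1) = 1.
So 2*-2 ≡ 1 (mod 5), and -2 mod 5 = 3.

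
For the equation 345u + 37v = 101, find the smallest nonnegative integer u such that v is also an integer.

30

gcd(345, 37) = 1.
1 divides 101, so solutions exist.
By Bézout, 345×(-3) + 37×(28) = 1.
Scale by 101/1 = 101: (u₀, v₀) = (-303, 2828).
General solution: u = -303 + 37t, v = 2828 - 345t for integer t.
u ≥ 0: smallest is -303 mod 37 = 30 (at t = 9), with v = -277.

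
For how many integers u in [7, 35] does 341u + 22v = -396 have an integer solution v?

14

gcd(341, 22) = 11  (341 = 15·22 + 11, 22 = 2·11).
Back-substituting, 341·(1) + 22·(-15) = 11.
Scale by -36: particular solution (-36, 540); reduce u mod 2: (0, -18).
General solution: u = 0 + 2t, v = -18 - 31t for integer t.
7 ≤ 0 + 2t ≤ 35 gives t ∈ [4, 17], which is 14 values.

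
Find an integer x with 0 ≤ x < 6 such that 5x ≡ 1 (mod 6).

gcd(6, 5):
  6 = 1·5 + 1
  5 = 5·1
so gcd(6, 5) = 1.
Back-substitute for Bézout coefficients:
  1 = 6 - 1·5
  ... = 5·(-1) + 6·(1)
So 5·-1 ≡ 1 (mod 6), and -1 mod 6 = 5.

5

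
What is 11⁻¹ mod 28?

gcd(28, 11) = 1.
By Bézout, 11*(-5) + 28*(2) = 1.
So 11*-5 ≡ 1 (mod 28), and -5 mod 28 = 23.

23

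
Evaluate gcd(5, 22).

1

gcd(22, 5):
  22 = 4×5 + 2
  5 = 2×2 + 1
  2 = 2×1
so gcd(22, 5) = 1.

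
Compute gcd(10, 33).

1

gcd(33, 10):
  33 = 3·10 + 3
  10 = 3·3 + 1
  3 = 3·1
so gcd(33, 10) = 1.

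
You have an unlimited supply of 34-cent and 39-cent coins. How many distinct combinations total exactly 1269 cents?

Need nonnegative integers with 34j + 39k = 1269.
gcd(34, 39) = 1, and 34·(-8) + 39·(7) = 1.
So (j₀, k₀) = (-10152, 8883); general j = -10152 + 39t, k = 8883 - 34t.
j ≥ 0 ⇒ t ≥ 261; k ≥ 0 ⇒ t ≤ 261. That's 1 value of t.

1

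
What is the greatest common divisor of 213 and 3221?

1

gcd(3221, 213):
  3221 = 15×213 + 26
  213 = 8×26 + 5
  26 = 5×5 + 1
  5 = 5×1
so gcd(3221, 213) = 1.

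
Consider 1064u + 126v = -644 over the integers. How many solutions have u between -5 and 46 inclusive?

5

gcd(1064, 126):
  1064 = 8·126 + 56
  126 = 2·56 + 14
  56 = 4·14
so gcd(1064, 126) = 14.
Back-substitute for Bézout coefficients:
  14 = 126 - 2·56
  ... = 1064·(-2) + 126·(17)
Scale by -46: particular solution (92, -782); reduce u mod 9: (2, -22).
General solution: u = 2 + 9t, v = -22 - 76t for integer t.
-5 ≤ 2 + 9t ≤ 46 gives t ∈ [0, 4], which is 5 values.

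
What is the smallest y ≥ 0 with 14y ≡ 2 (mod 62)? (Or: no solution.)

gcd(62, 14) = 2  (62 = 4·14 + 6, 14 = 2·6 + 2, 6 = 3·2).
2 divides 2, so solutions exist.
Back-substituting, 14·(9) + 62·(-2) = 2.
So 14·(9) ≡ 2 (mod 62); multiply by 1: y ≡ 9 (mod 31).
Smallest nonnegative: y = 9 mod 31 = 9.

9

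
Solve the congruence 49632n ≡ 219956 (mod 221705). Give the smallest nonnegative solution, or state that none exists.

17783

gcd(221705, 49632) = 11  (221705 = 4×49632 + 23177, 49632 = 2×23177 + 3278, 23177 = 7×3278 + 231, 3278 = 14×231 + 44, 231 = 5×44 + 11, 44 = 4×11).
11 divides 219956, so solutions exist.
Back-substituting, 49632×(-4802) + 221705×(1075) = 11.
So 49632×(-4802) ≡ 11 (mod 221705); multiply by 19996: n ≡ -96020792 (mod 20155).
Smallest nonnegative: n = -96020792 mod 20155 = 17783.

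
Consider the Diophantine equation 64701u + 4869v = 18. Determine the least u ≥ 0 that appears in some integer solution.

gcd(64701, 4869):
  64701 = 13*4869 + 1404
  4869 = 3*1404 + 657
  1404 = 2*657 + 90
  657 = 7*90 + 27
  90 = 3*27 + 9
  27 = 3*9
so gcd(64701, 4869) = 9.
9 divides 18, so solutions exist.
Back-substitute for Bézout coefficients:
  9 = 90 - 3*27
  ... = 64701*(163) + 4869*(-2166)
Scale by 18/9 = 2: (u₀, v₀) = (326, -4332).
General solution: u = 326 + 541t, v = -4332 - 7189t for integer t.
u ≥ 0: smallest is 326 mod 541 = 326 (at t = 0), with v = -4332.

326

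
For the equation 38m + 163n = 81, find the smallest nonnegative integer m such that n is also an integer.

gcd(163, 38) = 1.
1 divides 81, so solutions exist.
By Bézout, 38*(-30) + 163*(7) = 1.
Scale by 81/1 = 81: (m₀, n₀) = (-2430, 567).
General solution: m = -2430 + 163t, n = 567 - 38t for integer t.
m ≥ 0: smallest is -2430 mod 163 = 15 (at t = 15), with n = -3.

15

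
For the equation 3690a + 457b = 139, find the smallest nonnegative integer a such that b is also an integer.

367

gcd(3690, 457) = 1.
1 divides 139, so solutions exist.
By Bézout, 3690·(121) + 457·(-977) = 1.
Scale by 139/1 = 139: (a₀, b₀) = (16819, -135803).
General solution: a = 16819 + 457t, b = -135803 - 3690t for integer t.
a ≥ 0: smallest is 16819 mod 457 = 367 (at t = -36), with b = -2963.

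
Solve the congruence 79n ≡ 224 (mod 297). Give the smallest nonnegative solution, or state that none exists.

gcd(297, 79) = 1  (297 = 3·79 + 60, 79 = 1·60 + 19, 60 = 3·19 + 3, 19 = 6·3 + 1, 3 = 3·1).
1 divides 224, so solutions exist.
Back-substituting, 79·(94) + 297·(-25) = 1.
So 79·(94) ≡ 1 (mod 297); multiply by 224: n ≡ 21056 (mod 297).
Smallest nonnegative: n = 21056 mod 297 = 266.

266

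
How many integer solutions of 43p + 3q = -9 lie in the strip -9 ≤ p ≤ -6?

gcd(43, 3) = 1  (43 = 14*3 + 1, 3 = 3*1).
Back-substituting, 43*(1) + 3*(-14) = 1.
Scale by -9: particular solution (-9, 126); reduce p mod 3: (0, -3).
General solution: p = 0 + 3t, q = -3 - 43t for integer t.
-9 ≤ 0 + 3t ≤ -6 gives t ∈ [-3, -2], which is 2 values.

2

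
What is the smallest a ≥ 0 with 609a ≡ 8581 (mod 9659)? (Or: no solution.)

8547

gcd(9659, 609):
  9659 = 15·609 + 524
  609 = 1·524 + 85
  524 = 6·85 + 14
  85 = 6·14 + 1
  14 = 14·1
so gcd(9659, 609) = 1.
1 divides 8581, so solutions exist.
Back-substitute for Bézout coefficients:
  1 = 85 - 6·14
  ... = 609·(682) + 9659·(-43)
So 609·(682) ≡ 1 (mod 9659); multiply by 8581: a ≡ 5852242 (mod 9659).
Smallest nonnegative: a = 5852242 mod 9659 = 8547.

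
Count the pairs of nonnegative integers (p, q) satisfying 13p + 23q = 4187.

14

gcd(23, 13) = 1  (23 = 1*13 + 10, 13 = 1*10 + 3, 10 = 3*3 + 1, 3 = 3*1).
Back-substituting, 13*(-7) + 23*(4) = 1.
Scale by 4187: one solution is (-29309, 16748). Reduce p mod 23: (16, 173).
General: p = 16 + 23t, q = 173 - 13t.
p ≥ 0 ⇒ t ≥ 0; q ≥ 0 ⇒ t ≤ 13. So t ∈ [0, 13]: 14 solutions.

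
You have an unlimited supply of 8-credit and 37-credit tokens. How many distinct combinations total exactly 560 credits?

2

Need nonnegative integers with 8j + 37k = 560.
gcd(8, 37) = 1, and 8·(14) + 37·(-3) = 1.
So (j₀, k₀) = (7840, -1680); general j = 7840 + 37t, k = -1680 - 8t.
j ≥ 0 ⇒ t ≥ -211; k ≥ 0 ⇒ t ≤ -210. That's 2 values of t.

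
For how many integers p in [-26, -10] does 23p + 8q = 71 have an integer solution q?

gcd(23, 8) = 1  (23 = 2×8 + 7, 8 = 1×7 + 1, 7 = 7×1).
Back-substituting, 23×(-1) + 8×(3) = 1.
Scale by 71: particular solution (-71, 213); reduce p mod 8: (1, 6).
General solution: p = 1 + 8t, q = 6 - 23t for integer t.
-26 ≤ 1 + 8t ≤ -10 gives t ∈ [-3, -2], which is 2 values.

2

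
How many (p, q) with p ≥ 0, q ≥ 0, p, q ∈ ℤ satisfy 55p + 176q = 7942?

gcd(176, 55):
  176 = 3·55 + 11
  55 = 5·11
so gcd(176, 55) = 11.
Back-substitute for Bézout coefficients:
  11 = 176 - 3·55
  ... = 55·(-3) + 176·(1)
Scale by 722: one solution is (-2166, 722). Reduce p mod 16: (10, 42).
General: p = 10 + 16t, q = 42 - 5t.
p ≥ 0 ⇒ t ≥ 0; q ≥ 0 ⇒ t ≤ 8. So t ∈ [0, 8]: 9 solutions.

9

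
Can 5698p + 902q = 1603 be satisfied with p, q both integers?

gcd(5698, 902):
  5698 = 6·902 + 286
  902 = 3·286 + 44
  286 = 6·44 + 22
  44 = 2·22
so gcd(5698, 902) = 22.
22 does not divide 1603 (remainder 19), so no integer solutions.

no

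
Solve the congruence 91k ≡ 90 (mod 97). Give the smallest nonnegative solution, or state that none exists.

82

gcd(97, 91) = 1  (97 = 1·91 + 6, 91 = 15·6 + 1, 6 = 6·1).
1 divides 90, so solutions exist.
Back-substituting, 91·(16) + 97·(-15) = 1.
So 91·(16) ≡ 1 (mod 97); multiply by 90: k ≡ 1440 (mod 97).
Smallest nonnegative: k = 1440 mod 97 = 82.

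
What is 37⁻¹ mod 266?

gcd(266, 37) = 1.
By Bézout, 37·(-115) + 266·(16) = 1.
So 37·-115 ≡ 1 (mod 266), and -115 mod 266 = 151.

151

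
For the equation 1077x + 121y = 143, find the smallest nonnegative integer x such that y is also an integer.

99

gcd(1077, 121) = 1  (1077 = 8·121 + 109, 121 = 1·109 + 12, 109 = 9·12 + 1, 12 = 12·1).
1 divides 143, so solutions exist.
Back-substituting, 1077·(10) + 121·(-89) = 1.
Scale by 143/1 = 143: (x₀, y₀) = (1430, -12727).
General solution: x = 1430 + 121t, y = -12727 - 1077t for integer t.
x ≥ 0: smallest is 1430 mod 121 = 99 (at t = -11), with y = -880.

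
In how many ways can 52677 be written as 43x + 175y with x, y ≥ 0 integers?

gcd(175, 43) = 1  (175 = 4*43 + 3, 43 = 14*3 + 1, 3 = 3*1).
Back-substituting, 43*(57) + 175*(-14) = 1.
Scale by 52677: one solution is (3002589, -737478). Reduce x mod 175: (114, 273).
General: x = 114 + 175t, y = 273 - 43t.
x ≥ 0 ⇒ t ≥ 0; y ≥ 0 ⇒ t ≤ 6. So t ∈ [0, 6]: 7 solutions.

7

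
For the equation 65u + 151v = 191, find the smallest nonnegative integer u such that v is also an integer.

gcd(151, 65) = 1.
1 divides 191, so solutions exist.
By Bézout, 65·(-72) + 151·(31) = 1.
Scale by 191/1 = 191: (u₀, v₀) = (-13752, 5921).
General solution: u = -13752 + 151t, v = 5921 - 65t for integer t.
u ≥ 0: smallest is -13752 mod 151 = 140 (at t = 92), with v = -59.

140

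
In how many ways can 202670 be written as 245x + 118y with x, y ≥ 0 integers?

gcd(245, 118) = 1.
By Bézout, 245*(-13) + 118*(27) = 1.
One solution: (112, 1485).
General: x = 112 + 118t, y = 1485 - 245t.
x ≥ 0 ⇒ t ≥ 0; y ≥ 0 ⇒ t ≤ 6. So t ∈ [0, 6]: 7 solutions.

7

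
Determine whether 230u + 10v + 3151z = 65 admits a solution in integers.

yes

gcd(230, 10):
  230 = 23×10
so gcd(230, 10) = 10.
gcd(10, 3151) = 1.
1 divides 65, so integer solutions exist.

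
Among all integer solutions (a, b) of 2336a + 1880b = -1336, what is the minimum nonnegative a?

129

gcd(2336, 1880):
  2336 = 1×1880 + 456
  1880 = 4×456 + 56
  456 = 8×56 + 8
  56 = 7×8
so gcd(2336, 1880) = 8.
8 divides -1336, so solutions exist.
Back-substitute for Bézout coefficients:
  8 = 456 - 8×56
  ... = 2336×(33) + 1880×(-41)
Scale by -1336/8 = -167: (a₀, b₀) = (-5511, 6847).
General solution: a = -5511 + 235t, b = 6847 - 292t for integer t.
a ≥ 0: smallest is -5511 mod 235 = 129 (at t = 24), with b = -161.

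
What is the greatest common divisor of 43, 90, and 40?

1

gcd(90, 43) = 1  (90 = 2*43 + 4, 43 = 10*4 + 3, 4 = 1*3 + 1, 3 = 3*1).
gcd(1, 40) = 1.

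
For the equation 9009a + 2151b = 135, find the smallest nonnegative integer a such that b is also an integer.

gcd(9009, 2151) = 9  (9009 = 4×2151 + 405, 2151 = 5×405 + 126, 405 = 3×126 + 27, 126 = 4×27 + 18, 27 = 1×18 + 9, 18 = 2×9).
9 divides 135, so solutions exist.
Back-substituting, 9009×(85) + 2151×(-356) = 9.
Scale by 135/9 = 15: (a₀, b₀) = (1275, -5340).
General solution: a = 1275 + 239t, b = -5340 - 1001t for integer t.
a ≥ 0: smallest is 1275 mod 239 = 80 (at t = -5), with b = -335.

80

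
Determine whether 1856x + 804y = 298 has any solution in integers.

gcd(1856, 804) = 4  (1856 = 2·804 + 248, 804 = 3·248 + 60, 248 = 4·60 + 8, 60 = 7·8 + 4, 8 = 2·4).
4 does not divide 298 (remainder 2), so no integer solutions.

no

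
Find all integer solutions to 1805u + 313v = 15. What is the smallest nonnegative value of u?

gcd(1805, 313):
  1805 = 5*313 + 240
  313 = 1*240 + 73
  240 = 3*73 + 21
  73 = 3*21 + 10
  21 = 2*10 + 1
  10 = 10*1
so gcd(1805, 313) = 1.
1 divides 15, so solutions exist.
Back-substitute for Bézout coefficients:
  1 = 21 - 2*10
  ... = 1805*(30) + 313*(-173)
Scale by 15/1 = 15: (u₀, v₀) = (450, -2595).
General solution: u = 450 + 313t, v = -2595 - 1805t for integer t.
u ≥ 0: smallest is 450 mod 313 = 137 (at t = -1), with v = -790.

137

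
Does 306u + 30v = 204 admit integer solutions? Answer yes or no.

gcd(306, 30) = 6.
6 divides 204, so integer solutions exist.

yes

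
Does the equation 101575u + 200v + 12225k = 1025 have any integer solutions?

gcd(101575, 200) = 25  (101575 = 507×200 + 175, 200 = 1×175 + 25, 175 = 7×25).
gcd(25, 12225) = 25.
25 divides 1025, so integer solutions exist.

yes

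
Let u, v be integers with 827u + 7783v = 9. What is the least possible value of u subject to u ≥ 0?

160

gcd(7783, 827) = 1  (7783 = 9*827 + 340, 827 = 2*340 + 147, 340 = 2*147 + 46, 147 = 3*46 + 9, 46 = 5*9 + 1, 9 = 9*1).
1 divides 9, so solutions exist.
Back-substituting, 827*(-847) + 7783*(90) = 1.
Scale by 9/1 = 9: (u₀, v₀) = (-7623, 810).
General solution: u = -7623 + 7783t, v = 810 - 827t for integer t.
u ≥ 0: smallest is -7623 mod 7783 = 160 (at t = 1), with v = -17.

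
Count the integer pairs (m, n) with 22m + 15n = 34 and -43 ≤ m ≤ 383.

29

gcd(22, 15) = 1  (22 = 1*15 + 7, 15 = 2*7 + 1, 7 = 7*1).
Back-substituting, 22*(-2) + 15*(3) = 1.
Scale by 34: particular solution (-68, 102); reduce m mod 15: (7, -8).
General solution: m = 7 + 15t, n = -8 - 22t for integer t.
-43 ≤ 7 + 15t ≤ 383 gives t ∈ [-3, 25], which is 29 values.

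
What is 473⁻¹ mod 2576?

1465

gcd(2576, 473):
  2576 = 5×473 + 211
  473 = 2×211 + 51
  211 = 4×51 + 7
  51 = 7×7 + 2
  7 = 3×2 + 1
  2 = 2×1
so gcd(2576, 473) = 1.
Back-substitute for Bézout coefficients:
  1 = 7 - 3×2
  ... = 473×(-1111) + 2576×(204)
So 473×-1111 ≡ 1 (mod 2576), and -1111 mod 2576 = 1465.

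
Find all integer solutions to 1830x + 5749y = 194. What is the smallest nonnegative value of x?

gcd(5749, 1830) = 1  (5749 = 3·1830 + 259, 1830 = 7·259 + 17, 259 = 15·17 + 4, 17 = 4·4 + 1, 4 = 4·1).
1 divides 194, so solutions exist.
Back-substituting, 1830·(1354) + 5749·(-431) = 1.
Scale by 194/1 = 194: (x₀, y₀) = (262676, -83614).
General solution: x = 262676 + 5749t, y = -83614 - 1830t for integer t.
x ≥ 0: smallest is 262676 mod 5749 = 3971 (at t = -45), with y = -1264.

3971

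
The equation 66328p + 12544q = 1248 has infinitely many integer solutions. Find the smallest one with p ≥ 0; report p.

1172

gcd(66328, 12544) = 8.
8 divides 1248, so solutions exist.
By Bézout, 66328×(299) + 12544×(-1581) = 8.
Scale by 1248/8 = 156: (p₀, q₀) = (46644, -246636).
General solution: p = 46644 + 1568t, q = -246636 - 8291t for integer t.
p ≥ 0: smallest is 46644 mod 1568 = 1172 (at t = -29), with q = -6197.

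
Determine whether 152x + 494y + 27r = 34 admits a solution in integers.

gcd(494, 152) = 38  (494 = 3*152 + 38, 152 = 4*38).
gcd(38, 27) = 1.
1 divides 34, so integer solutions exist.

yes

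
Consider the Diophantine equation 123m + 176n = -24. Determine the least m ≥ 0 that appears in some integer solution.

gcd(176, 123) = 1.
1 divides -24, so solutions exist.
By Bézout, 123*(83) + 176*(-58) = 1.
Scale by -24/1 = -24: (m₀, n₀) = (-1992, 1392).
General solution: m = -1992 + 176t, n = 1392 - 123t for integer t.
m ≥ 0: smallest is -1992 mod 176 = 120 (at t = 12), with n = -84.

120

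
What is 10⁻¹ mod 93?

28

gcd(93, 10):
  93 = 9×10 + 3
  10 = 3×3 + 1
  3 = 3×1
so gcd(93, 10) = 1.
Back-substitute for Bézout coefficients:
  1 = 10 - 3×3
  ... = 10×(28) + 93×(-3)
So 10×28 ≡ 1 (mod 93), and 28 mod 93 = 28.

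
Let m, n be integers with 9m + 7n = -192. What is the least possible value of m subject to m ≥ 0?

2

gcd(9, 7):
  9 = 1·7 + 2
  7 = 3·2 + 1
  2 = 2·1
so gcd(9, 7) = 1.
1 divides -192, so solutions exist.
Back-substitute for Bézout coefficients:
  1 = 7 - 3·2
  ... = 9·(-3) + 7·(4)
Scale by -192/1 = -192: (m₀, n₀) = (576, -768).
General solution: m = 576 + 7t, n = -768 - 9t for integer t.
m ≥ 0: smallest is 576 mod 7 = 2 (at t = -82), with n = -30.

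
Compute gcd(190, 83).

gcd(190, 83):
  190 = 2*83 + 24
  83 = 3*24 + 11
  24 = 2*11 + 2
  11 = 5*2 + 1
  2 = 2*1
so gcd(190, 83) = 1.

1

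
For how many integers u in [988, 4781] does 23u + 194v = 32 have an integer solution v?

20

gcd(194, 23):
  194 = 8·23 + 10
  23 = 2·10 + 3
  10 = 3·3 + 1
  3 = 3·1
so gcd(194, 23) = 1.
Back-substitute for Bézout coefficients:
  1 = 10 - 3·3
  ... = 23·(-59) + 194·(7)
Scale by 32: particular solution (-1888, 224); reduce u mod 194: (52, -6).
General solution: u = 52 + 194t, v = -6 - 23t for integer t.
988 ≤ 52 + 194t ≤ 4781 gives t ∈ [5, 24], which is 20 values.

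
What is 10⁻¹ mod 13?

4

gcd(13, 10) = 1  (13 = 1·10 + 3, 10 = 3·3 + 1, 3 = 3·1).
Back-substituting, 10·(4) + 13·(-3) = 1.
So 10·4 ≡ 1 (mod 13), and 4 mod 13 = 4.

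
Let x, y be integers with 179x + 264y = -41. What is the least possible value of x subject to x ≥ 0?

gcd(264, 179) = 1.
1 divides -41, so solutions exist.
By Bézout, 179*(59) + 264*(-40) = 1.
Scale by -41/1 = -41: (x₀, y₀) = (-2419, 1640).
General solution: x = -2419 + 264t, y = 1640 - 179t for integer t.
x ≥ 0: smallest is -2419 mod 264 = 221 (at t = 10), with y = -150.

221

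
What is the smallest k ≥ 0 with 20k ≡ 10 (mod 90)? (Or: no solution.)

gcd(90, 20):
  90 = 4*20 + 10
  20 = 2*10
so gcd(90, 20) = 10.
10 divides 10, so solutions exist.
Back-substitute for Bézout coefficients:
  10 = 90 - 4*20
  ... = 20*(-4) + 90*(1)
So 20*(-4) ≡ 10 (mod 90); multiply by 1: k ≡ -4 (mod 9).
Smallest nonnegative: k = -4 mod 9 = 5.

5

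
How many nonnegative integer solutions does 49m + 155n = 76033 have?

gcd(155, 49) = 1  (155 = 3×49 + 8, 49 = 6×8 + 1, 8 = 8×1).
Back-substituting, 49×(19) + 155×(-6) = 1.
Scale by 76033: one solution is (1444627, -456198). Reduce m mod 155: (27, 482).
General: m = 27 + 155t, n = 482 - 49t.
m ≥ 0 ⇒ t ≥ 0; n ≥ 0 ⇒ t ≤ 9. So t ∈ [0, 9]: 10 solutions.

10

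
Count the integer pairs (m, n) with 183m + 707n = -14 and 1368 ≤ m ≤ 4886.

gcd(707, 183):
  707 = 3×183 + 158
  183 = 1×158 + 25
  158 = 6×25 + 8
  25 = 3×8 + 1
  8 = 8×1
so gcd(707, 183) = 1.
Back-substitute for Bézout coefficients:
  1 = 25 - 3×8
  ... = 183×(85) + 707×(-22)
Scale by -14: particular solution (-1190, 308); reduce m mod 707: (224, -58).
General solution: m = 224 + 707t, n = -58 - 183t for integer t.
1368 ≤ 224 + 707t ≤ 4886 gives t ∈ [2, 6], which is 5 values.

5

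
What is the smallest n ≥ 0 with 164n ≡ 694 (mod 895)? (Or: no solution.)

gcd(895, 164) = 1.
1 divides 694, so solutions exist.
By Bézout, 164·(-191) + 895·(35) = 1.
So 164·(-191) ≡ 1 (mod 895); multiply by 694: n ≡ -132554 (mod 895).
Smallest nonnegative: n = -132554 mod 895 = 801.

801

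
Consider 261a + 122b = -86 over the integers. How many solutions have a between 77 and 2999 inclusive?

24

gcd(261, 122):
  261 = 2×122 + 17
  122 = 7×17 + 3
  17 = 5×3 + 2
  3 = 1×2 + 1
  2 = 2×1
so gcd(261, 122) = 1.
Back-substitute for Bézout coefficients:
  1 = 3 - 1×2
  ... = 261×(-43) + 122×(92)
Scale by -86: particular solution (3698, -7912); reduce a mod 122: (38, -82).
General solution: a = 38 + 122t, b = -82 - 261t for integer t.
77 ≤ 38 + 122t ≤ 2999 gives t ∈ [1, 24], which is 24 values.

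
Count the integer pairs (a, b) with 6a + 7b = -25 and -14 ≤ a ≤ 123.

gcd(7, 6):
  7 = 1·6 + 1
  6 = 6·1
so gcd(7, 6) = 1.
Back-substitute for Bézout coefficients:
  1 = 7 - 1·6
  ... = 6·(-1) + 7·(1)
Scale by -25: particular solution (25, -25); reduce a mod 7: (4, -7).
General solution: a = 4 + 7t, b = -7 - 6t for integer t.
-14 ≤ 4 + 7t ≤ 123 gives t ∈ [-2, 17], which is 20 values.

20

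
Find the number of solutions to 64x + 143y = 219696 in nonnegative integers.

24

gcd(143, 64):
  143 = 2·64 + 15
  64 = 4·15 + 4
  15 = 3·4 + 3
  4 = 1·3 + 1
  3 = 3·1
so gcd(143, 64) = 1.
Back-substitute for Bézout coefficients:
  1 = 4 - 1·3
  ... = 64·(38) + 143·(-17)
Scale by 219696: one solution is (8348448, -3734832). Reduce x mod 143: (108, 1488).
General: x = 108 + 143t, y = 1488 - 64t.
x ≥ 0 ⇒ t ≥ 0; y ≥ 0 ⇒ t ≤ 23. So t ∈ [0, 23]: 24 solutions.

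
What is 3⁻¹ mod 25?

gcd(25, 3) = 1  (25 = 8×3 + 1, 3 = 3×1).
Back-substituting, 3×(-8) + 25×(1) = 1.
So 3×-8 ≡ 1 (mod 25), and -8 mod 25 = 17.

17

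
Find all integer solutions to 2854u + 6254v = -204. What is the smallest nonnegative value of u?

gcd(6254, 2854) = 2.
2 divides -204, so solutions exist.
By Bézout, 2854·(-252) + 6254·(115) = 2.
Scale by -204/2 = -102: (u₀, v₀) = (25704, -11730).
General solution: u = 25704 + 3127t, v = -11730 - 1427t for integer t.
u ≥ 0: smallest is 25704 mod 3127 = 688 (at t = -8), with v = -314.

688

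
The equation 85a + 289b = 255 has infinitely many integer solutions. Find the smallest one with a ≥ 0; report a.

3

gcd(289, 85):
  289 = 3·85 + 34
  85 = 2·34 + 17
  34 = 2·17
so gcd(289, 85) = 17.
17 divides 255, so solutions exist.
Back-substitute for Bézout coefficients:
  17 = 85 - 2·34
  ... = 85·(7) + 289·(-2)
Scale by 255/17 = 15: (a₀, b₀) = (105, -30).
General solution: a = 105 + 17t, b = -30 - 5t for integer t.
a ≥ 0: smallest is 105 mod 17 = 3 (at t = -6), with b = 0.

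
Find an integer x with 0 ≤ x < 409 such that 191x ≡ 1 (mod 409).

212

gcd(409, 191) = 1.
By Bézout, 191×(-197) + 409×(92) = 1.
So 191×-197 ≡ 1 (mod 409), and -197 mod 409 = 212.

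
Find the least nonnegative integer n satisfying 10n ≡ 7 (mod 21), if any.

7

gcd(21, 10) = 1  (21 = 2*10 + 1, 10 = 10*1).
1 divides 7, so solutions exist.
Back-substituting, 10*(-2) + 21*(1) = 1.
So 10*(-2) ≡ 1 (mod 21); multiply by 7: n ≡ -14 (mod 21).
Smallest nonnegative: n = -14 mod 21 = 7.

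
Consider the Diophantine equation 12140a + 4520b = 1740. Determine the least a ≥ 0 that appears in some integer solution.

107

gcd(12140, 4520):
  12140 = 2·4520 + 3100
  4520 = 1·3100 + 1420
  3100 = 2·1420 + 260
  1420 = 5·260 + 120
  260 = 2·120 + 20
  120 = 6·20
so gcd(12140, 4520) = 20.
20 divides 1740, so solutions exist.
Back-substitute for Bézout coefficients:
  20 = 260 - 2·120
  ... = 12140·(35) + 4520·(-94)
Scale by 1740/20 = 87: (a₀, b₀) = (3045, -8178).
General solution: a = 3045 + 226t, b = -8178 - 607t for integer t.
a ≥ 0: smallest is 3045 mod 226 = 107 (at t = -13), with b = -287.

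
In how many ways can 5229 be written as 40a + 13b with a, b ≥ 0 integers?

10

gcd(40, 13):
  40 = 3·13 + 1
  13 = 13·1
so gcd(40, 13) = 1.
Back-substitute for Bézout coefficients:
  1 = 40 - 3·13
  ... = 40·(1) + 13·(-3)
Scale by 5229: one solution is (5229, -15687). Reduce a mod 13: (3, 393).
General: a = 3 + 13t, b = 393 - 40t.
a ≥ 0 ⇒ t ≥ 0; b ≥ 0 ⇒ t ≤ 9. So t ∈ [0, 9]: 10 solutions.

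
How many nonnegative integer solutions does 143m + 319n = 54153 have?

13

gcd(319, 143):
  319 = 2·143 + 33
  143 = 4·33 + 11
  33 = 3·11
so gcd(319, 143) = 11.
Back-substitute for Bézout coefficients:
  11 = 143 - 4·33
  ... = 143·(9) + 319·(-4)
Scale by 4923: one solution is (44307, -19692). Reduce m mod 29: (24, 159).
General: m = 24 + 29t, n = 159 - 13t.
m ≥ 0 ⇒ t ≥ 0; n ≥ 0 ⇒ t ≤ 12. So t ∈ [0, 12]: 13 solutions.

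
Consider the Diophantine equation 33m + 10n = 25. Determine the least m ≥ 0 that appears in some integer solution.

gcd(33, 10) = 1.
1 divides 25, so solutions exist.
By Bézout, 33*(-3) + 10*(10) = 1.
Scale by 25/1 = 25: (m₀, n₀) = (-75, 250).
General solution: m = -75 + 10t, n = 250 - 33t for integer t.
m ≥ 0: smallest is -75 mod 10 = 5 (at t = 8), with n = -14.

5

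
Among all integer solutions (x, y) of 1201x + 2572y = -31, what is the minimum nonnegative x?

gcd(2572, 1201):
  2572 = 2*1201 + 170
  1201 = 7*170 + 11
  170 = 15*11 + 5
  11 = 2*5 + 1
  5 = 5*1
so gcd(2572, 1201) = 1.
1 divides -31, so solutions exist.
Back-substitute for Bézout coefficients:
  1 = 11 - 2*5
  ... = 1201*(469) + 2572*(-219)
Scale by -31/1 = -31: (x₀, y₀) = (-14539, 6789).
General solution: x = -14539 + 2572t, y = 6789 - 1201t for integer t.
x ≥ 0: smallest is -14539 mod 2572 = 893 (at t = 6), with y = -417.

893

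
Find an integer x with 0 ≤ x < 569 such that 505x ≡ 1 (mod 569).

gcd(569, 505) = 1.
By Bézout, 505*(80) + 569*(-71) = 1.
So 505*80 ≡ 1 (mod 569), and 80 mod 569 = 80.

80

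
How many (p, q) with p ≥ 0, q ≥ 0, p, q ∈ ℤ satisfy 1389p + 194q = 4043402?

gcd(1389, 194) = 1.
By Bézout, 1389·(-25) + 194·(179) = 1.
One solution: (8, 20785).
General: p = 8 + 194t, q = 20785 - 1389t.
p ≥ 0 ⇒ t ≥ 0; q ≥ 0 ⇒ t ≤ 14. So t ∈ [0, 14]: 15 solutions.

15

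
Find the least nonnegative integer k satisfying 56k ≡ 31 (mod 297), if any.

gcd(297, 56) = 1  (297 = 5·56 + 17, 56 = 3·17 + 5, 17 = 3·5 + 2, 5 = 2·2 + 1, 2 = 2·1).
1 divides 31, so solutions exist.
Back-substituting, 56·(122) + 297·(-23) = 1.
So 56·(122) ≡ 1 (mod 297); multiply by 31: k ≡ 3782 (mod 297).
Smallest nonnegative: k = 3782 mod 297 = 218.

218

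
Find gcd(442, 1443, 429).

gcd(1443, 442):
  1443 = 3*442 + 117
  442 = 3*117 + 91
  117 = 1*91 + 26
  91 = 3*26 + 13
  26 = 2*13
so gcd(1443, 442) = 13.
gcd(13, 429) = 13.

13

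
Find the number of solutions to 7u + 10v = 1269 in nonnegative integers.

gcd(10, 7) = 1  (10 = 1×7 + 3, 7 = 2×3 + 1, 3 = 3×1).
Back-substituting, 7×(3) + 10×(-2) = 1.
Scale by 1269: one solution is (3807, -2538). Reduce u mod 10: (7, 122).
General: u = 7 + 10t, v = 122 - 7t.
u ≥ 0 ⇒ t ≥ 0; v ≥ 0 ⇒ t ≤ 17. So t ∈ [0, 17]: 18 solutions.

18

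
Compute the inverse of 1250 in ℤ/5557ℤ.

gcd(5557, 1250) = 1.
By Bézout, 1250·(-858) + 5557·(193) = 1.
So 1250·-858 ≡ 1 (mod 5557), and -858 mod 5557 = 4699.

4699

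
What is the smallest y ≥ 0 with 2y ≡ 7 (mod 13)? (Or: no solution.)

10

gcd(13, 2) = 1.
1 divides 7, so solutions exist.
By Bézout, 2*(-6) + 13*(1) = 1.
So 2*(-6) ≡ 1 (mod 13); multiply by 7: y ≡ -42 (mod 13).
Smallest nonnegative: y = -42 mod 13 = 10.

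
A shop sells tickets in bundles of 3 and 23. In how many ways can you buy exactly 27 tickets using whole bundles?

1

Need nonnegative integers with 3j + 23k = 27.
gcd(3, 23) = 1, and 3·(8) + 23·(-1) = 1.
So (j₀, k₀) = (216, -27); general j = 216 + 23t, k = -27 - 3t.
j ≥ 0 ⇒ t ≥ -9; k ≥ 0 ⇒ t ≤ -9. That's 1 value of t.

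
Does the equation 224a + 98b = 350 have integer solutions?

yes

gcd(224, 98) = 14.
14 divides 350, so integer solutions exist.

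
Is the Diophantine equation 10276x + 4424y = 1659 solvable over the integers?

gcd(10276, 4424) = 28  (10276 = 2·4424 + 1428, 4424 = 3·1428 + 140, 1428 = 10·140 + 28, 140 = 5·28).
28 does not divide 1659 (remainder 7), so no integer solutions.

no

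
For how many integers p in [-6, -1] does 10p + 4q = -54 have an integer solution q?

3

gcd(10, 4):
  10 = 2·4 + 2
  4 = 2·2
so gcd(10, 4) = 2.
Back-substitute for Bézout coefficients:
  2 = 10 - 2·4
  ... = 10·(1) + 4·(-2)
Scale by -27: particular solution (-27, 54); reduce p mod 2: (1, -16).
General solution: p = 1 + 2t, q = -16 - 5t for integer t.
-6 ≤ 1 + 2t ≤ -1 gives t ∈ [-3, -1], which is 3 values.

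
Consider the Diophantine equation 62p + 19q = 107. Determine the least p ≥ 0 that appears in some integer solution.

gcd(62, 19):
  62 = 3×19 + 5
  19 = 3×5 + 4
  5 = 1×4 + 1
  4 = 4×1
so gcd(62, 19) = 1.
1 divides 107, so solutions exist.
Back-substitute for Bézout coefficients:
  1 = 5 - 1×4
  ... = 62×(4) + 19×(-13)
Scale by 107/1 = 107: (p₀, q₀) = (428, -1391).
General solution: p = 428 + 19t, q = -1391 - 62t for integer t.
p ≥ 0: smallest is 428 mod 19 = 10 (at t = -22), with q = -27.

10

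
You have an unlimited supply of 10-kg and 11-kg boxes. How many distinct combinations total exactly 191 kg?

2

Need nonnegative integers with 10j + 11k = 191.
gcd(10, 11) = 1, and 10·(-1) + 11·(1) = 1.
So (j₀, k₀) = (-191, 191); general j = -191 + 11t, k = 191 - 10t.
j ≥ 0 ⇒ t ≥ 18; k ≥ 0 ⇒ t ≤ 19. That's 2 values of t.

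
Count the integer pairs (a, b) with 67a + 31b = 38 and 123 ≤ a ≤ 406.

9

gcd(67, 31) = 1  (67 = 2·31 + 5, 31 = 6·5 + 1, 5 = 5·1).
Back-substituting, 67·(-6) + 31·(13) = 1.
Scale by 38: particular solution (-228, 494); reduce a mod 31: (20, -42).
General solution: a = 20 + 31t, b = -42 - 67t for integer t.
123 ≤ 20 + 31t ≤ 406 gives t ∈ [4, 12], which is 9 values.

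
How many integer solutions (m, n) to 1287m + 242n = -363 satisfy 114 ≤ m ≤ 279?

gcd(1287, 242) = 11  (1287 = 5·242 + 77, 242 = 3·77 + 11, 77 = 7·11).
Back-substituting, 1287·(-3) + 242·(16) = 11.
Scale by -33: particular solution (99, -528); reduce m mod 22: (11, -60).
General solution: m = 11 + 22t, n = -60 - 117t for integer t.
114 ≤ 11 + 22t ≤ 279 gives t ∈ [5, 12], which is 8 values.

8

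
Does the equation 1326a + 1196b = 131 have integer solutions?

no

gcd(1326, 1196):
  1326 = 1×1196 + 130
  1196 = 9×130 + 26
  130 = 5×26
so gcd(1326, 1196) = 26.
26 does not divide 131 (remainder 1), so no integer solutions.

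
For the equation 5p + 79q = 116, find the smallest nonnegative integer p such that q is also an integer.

39

gcd(79, 5) = 1  (79 = 15·5 + 4, 5 = 1·4 + 1, 4 = 4·1).
1 divides 116, so solutions exist.
Back-substituting, 5·(16) + 79·(-1) = 1.
Scale by 116/1 = 116: (p₀, q₀) = (1856, -116).
General solution: p = 1856 + 79t, q = -116 - 5t for integer t.
p ≥ 0: smallest is 1856 mod 79 = 39 (at t = -23), with q = -1.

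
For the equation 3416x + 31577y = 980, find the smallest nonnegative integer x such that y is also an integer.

3439

gcd(31577, 3416) = 7  (31577 = 9×3416 + 833, 3416 = 4×833 + 84, 833 = 9×84 + 77, 84 = 1×77 + 7, 77 = 11×7).
7 divides 980, so solutions exist.
Back-substituting, 3416×(379) + 31577×(-41) = 7.
Scale by 980/7 = 140: (x₀, y₀) = (53060, -5740).
General solution: x = 53060 + 4511t, y = -5740 - 488t for integer t.
x ≥ 0: smallest is 53060 mod 4511 = 3439 (at t = -11), with y = -372.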